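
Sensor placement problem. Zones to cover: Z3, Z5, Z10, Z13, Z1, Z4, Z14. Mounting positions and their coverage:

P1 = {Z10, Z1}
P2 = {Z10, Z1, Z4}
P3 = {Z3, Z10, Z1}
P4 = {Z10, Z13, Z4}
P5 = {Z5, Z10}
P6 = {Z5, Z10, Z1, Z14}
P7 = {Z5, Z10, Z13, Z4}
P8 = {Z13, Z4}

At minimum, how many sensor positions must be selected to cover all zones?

3

P3, P4, P6 together cover {Z3, Z5, Z10, Z13, Z1, Z4, Z14} — every zone.
No 2 of the 8 sensor positions cover everything (all 28 pairs fall short), so 3 is minimum.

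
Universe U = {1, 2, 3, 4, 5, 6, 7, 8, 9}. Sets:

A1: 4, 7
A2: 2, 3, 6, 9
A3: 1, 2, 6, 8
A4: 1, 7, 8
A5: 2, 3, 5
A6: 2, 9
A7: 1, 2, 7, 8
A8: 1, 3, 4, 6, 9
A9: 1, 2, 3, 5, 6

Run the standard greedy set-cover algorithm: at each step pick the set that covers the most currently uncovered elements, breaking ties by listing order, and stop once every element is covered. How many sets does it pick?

Pick 1: A8 covers 5 new elements (1, 3, 4, 6, 9).
Pick 2: A7 covers 3 new elements (2, 7, 8).
Pick 3: A5 covers 1 new elements (5).
Greedy uses 3 sets.

3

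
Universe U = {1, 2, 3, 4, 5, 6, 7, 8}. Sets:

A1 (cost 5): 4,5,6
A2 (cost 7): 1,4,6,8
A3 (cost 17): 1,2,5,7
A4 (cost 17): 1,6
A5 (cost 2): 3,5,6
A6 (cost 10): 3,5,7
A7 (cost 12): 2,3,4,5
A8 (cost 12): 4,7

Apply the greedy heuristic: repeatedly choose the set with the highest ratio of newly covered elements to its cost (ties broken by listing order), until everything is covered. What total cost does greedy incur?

26

Pick 1: A5 adds 3 new (3, 5, 6) at cost 2 (ratio 3/2).
Pick 2: A2 adds 3 new (1, 4, 8) at cost 7 (ratio 3/7).
Pick 3: A3 adds 2 new (2, 7) at cost 17 (ratio 2/17).
Greedy total cost: 2 + 7 + 17 = 26.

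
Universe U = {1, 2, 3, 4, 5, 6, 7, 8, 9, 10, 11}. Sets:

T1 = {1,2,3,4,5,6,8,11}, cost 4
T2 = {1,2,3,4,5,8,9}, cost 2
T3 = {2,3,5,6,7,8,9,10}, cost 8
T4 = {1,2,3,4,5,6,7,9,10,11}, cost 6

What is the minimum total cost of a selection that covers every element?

8

T2, T4 cover every element at cost 2 + 6 = 8.
Any cover uses at least 2 sets; among all covering selections none totals below 8.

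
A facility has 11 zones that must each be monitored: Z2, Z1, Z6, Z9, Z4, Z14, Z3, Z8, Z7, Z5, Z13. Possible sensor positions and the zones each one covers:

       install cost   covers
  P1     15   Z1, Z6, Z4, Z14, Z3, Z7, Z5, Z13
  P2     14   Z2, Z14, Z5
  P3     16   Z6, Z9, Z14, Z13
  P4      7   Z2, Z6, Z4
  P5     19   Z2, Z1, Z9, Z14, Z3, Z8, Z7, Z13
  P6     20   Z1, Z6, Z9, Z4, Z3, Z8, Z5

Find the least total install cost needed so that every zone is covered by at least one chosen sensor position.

34

P1, P5 cover every zone at install cost 15 + 19 = 34.
Any cover uses at least 2 sensor positions; among all covering selections none totals below 34.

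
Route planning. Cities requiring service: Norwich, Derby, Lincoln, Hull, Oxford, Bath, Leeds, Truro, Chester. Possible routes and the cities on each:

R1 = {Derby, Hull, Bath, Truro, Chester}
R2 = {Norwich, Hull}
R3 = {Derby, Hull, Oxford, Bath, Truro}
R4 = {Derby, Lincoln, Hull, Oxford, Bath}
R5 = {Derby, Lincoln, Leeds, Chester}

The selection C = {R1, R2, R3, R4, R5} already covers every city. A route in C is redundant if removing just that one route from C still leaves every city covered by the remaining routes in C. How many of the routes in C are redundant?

Drop R1: the rest still cover every city — redundant.
Drop R2: Norwich uncovered — not redundant.
Drop R3: the rest still cover every city — redundant.
Drop R4: the rest still cover every city — redundant.
Drop R5: Leeds uncovered — not redundant.
3 redundant: R1, R3, R4.

3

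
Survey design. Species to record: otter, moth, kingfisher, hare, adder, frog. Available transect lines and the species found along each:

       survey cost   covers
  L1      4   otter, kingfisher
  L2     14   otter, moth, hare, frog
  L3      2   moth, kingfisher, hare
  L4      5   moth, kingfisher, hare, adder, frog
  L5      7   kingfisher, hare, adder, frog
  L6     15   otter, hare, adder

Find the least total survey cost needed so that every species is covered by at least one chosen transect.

L1, L4 cover every species at survey cost 4 + 5 = 9.
Any cover uses at least 2 transects; among all covering selections none totals below 9.
Greedy by coverage-per-survey cost would pick L3, L4, L1 for 11 — worse than the optimum 9.

9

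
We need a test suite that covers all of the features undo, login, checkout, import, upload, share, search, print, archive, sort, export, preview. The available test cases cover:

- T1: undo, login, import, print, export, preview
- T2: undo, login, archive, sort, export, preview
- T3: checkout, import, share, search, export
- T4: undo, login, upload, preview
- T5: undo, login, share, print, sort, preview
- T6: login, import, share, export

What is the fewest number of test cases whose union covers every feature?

T1, T2, T3, T4 together cover {undo, login, checkout, import, upload, share, search, print, archive, sort, export, preview} — every feature.
No 3 of the 6 test cases cover everything (all 20 triples fall short), so 4 is minimum.

4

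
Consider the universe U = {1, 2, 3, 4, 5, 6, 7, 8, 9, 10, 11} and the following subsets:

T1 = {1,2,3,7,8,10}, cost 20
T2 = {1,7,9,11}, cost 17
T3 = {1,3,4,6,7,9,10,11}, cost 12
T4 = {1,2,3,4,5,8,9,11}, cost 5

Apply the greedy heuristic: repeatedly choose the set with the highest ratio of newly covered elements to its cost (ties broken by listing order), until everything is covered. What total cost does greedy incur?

17

Pick 1: T4 adds 8 new (1, 2, 3, 4, 5, 8, 9, 11) at cost 5 (ratio 8/5).
Pick 2: T3 adds 3 new (6, 7, 10) at cost 12 (ratio 3/12).
Greedy total cost: 5 + 12 = 17.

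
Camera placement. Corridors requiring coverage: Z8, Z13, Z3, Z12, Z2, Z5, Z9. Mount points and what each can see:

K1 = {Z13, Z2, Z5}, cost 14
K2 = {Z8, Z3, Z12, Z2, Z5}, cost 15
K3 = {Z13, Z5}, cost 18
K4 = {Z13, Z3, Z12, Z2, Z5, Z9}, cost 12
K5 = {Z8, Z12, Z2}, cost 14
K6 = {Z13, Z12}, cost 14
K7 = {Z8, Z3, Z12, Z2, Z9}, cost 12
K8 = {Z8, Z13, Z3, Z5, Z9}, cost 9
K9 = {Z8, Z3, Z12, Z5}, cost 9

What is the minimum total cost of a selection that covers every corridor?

K4, K8 cover every corridor at cost 12 + 9 = 21.
Any cover uses at least 2 camera mounts; among all covering selections none totals below 21.

21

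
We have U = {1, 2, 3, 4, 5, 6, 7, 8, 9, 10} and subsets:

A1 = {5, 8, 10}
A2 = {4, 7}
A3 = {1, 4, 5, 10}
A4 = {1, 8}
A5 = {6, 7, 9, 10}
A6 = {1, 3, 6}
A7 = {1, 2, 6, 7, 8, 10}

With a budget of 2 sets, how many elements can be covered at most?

Choosing A3, A7 covers {1, 2, 4, 5, 6, 7, 8, 10} — 8 elements.
No choice of 2 sets does better; here 3, 9 are left uncovered.

8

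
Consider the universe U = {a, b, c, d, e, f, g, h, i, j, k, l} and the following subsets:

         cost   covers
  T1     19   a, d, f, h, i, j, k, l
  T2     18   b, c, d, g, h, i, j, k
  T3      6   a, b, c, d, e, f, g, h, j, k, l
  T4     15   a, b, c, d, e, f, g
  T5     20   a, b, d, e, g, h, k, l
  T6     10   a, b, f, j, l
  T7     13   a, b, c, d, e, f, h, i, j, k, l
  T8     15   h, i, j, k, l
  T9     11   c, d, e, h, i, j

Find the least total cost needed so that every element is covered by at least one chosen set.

17

T3, T9 cover every element at cost 6 + 11 = 17.
Any cover uses at least 2 sets; among all covering selections none totals below 17.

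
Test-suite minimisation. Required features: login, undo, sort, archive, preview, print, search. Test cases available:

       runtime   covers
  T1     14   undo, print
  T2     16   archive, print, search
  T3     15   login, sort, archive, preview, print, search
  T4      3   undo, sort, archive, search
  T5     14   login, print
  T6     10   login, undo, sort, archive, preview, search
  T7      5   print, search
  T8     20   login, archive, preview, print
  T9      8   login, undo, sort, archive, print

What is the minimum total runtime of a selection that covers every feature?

15

T6, T7 cover every feature at runtime 10 + 5 = 15.
Any cover uses at least 2 test cases; among all covering selections none totals below 15.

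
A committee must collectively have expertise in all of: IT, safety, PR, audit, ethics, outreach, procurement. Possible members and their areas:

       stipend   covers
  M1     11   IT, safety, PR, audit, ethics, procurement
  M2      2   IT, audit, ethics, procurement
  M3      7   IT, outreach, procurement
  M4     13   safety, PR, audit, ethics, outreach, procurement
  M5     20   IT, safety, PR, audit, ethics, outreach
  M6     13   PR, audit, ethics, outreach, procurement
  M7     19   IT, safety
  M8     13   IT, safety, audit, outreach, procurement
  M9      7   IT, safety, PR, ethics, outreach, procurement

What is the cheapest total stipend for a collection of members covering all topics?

M2, M9 cover every topic at stipend 2 + 7 = 9.
Any cover uses at least 2 members; among all covering selections none totals below 9.

9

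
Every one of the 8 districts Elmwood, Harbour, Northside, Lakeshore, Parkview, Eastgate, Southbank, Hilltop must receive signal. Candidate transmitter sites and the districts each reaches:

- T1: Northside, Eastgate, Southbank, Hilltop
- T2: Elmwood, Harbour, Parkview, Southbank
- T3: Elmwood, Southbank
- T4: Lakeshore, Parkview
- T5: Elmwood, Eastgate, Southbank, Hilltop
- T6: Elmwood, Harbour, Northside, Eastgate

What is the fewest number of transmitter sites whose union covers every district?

T1, T2, T4 together cover {Elmwood, Harbour, Northside, Lakeshore, Parkview, Eastgate, Southbank, Hilltop} — every district.
No 2 of the 6 transmitter sites cover everything (all 15 pairs fall short), so 3 is minimum.

3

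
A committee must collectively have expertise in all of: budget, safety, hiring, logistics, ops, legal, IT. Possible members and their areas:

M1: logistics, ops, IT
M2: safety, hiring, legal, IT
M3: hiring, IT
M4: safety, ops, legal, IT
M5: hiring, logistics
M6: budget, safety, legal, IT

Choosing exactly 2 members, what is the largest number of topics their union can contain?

Choosing M1, M2 covers {safety, hiring, logistics, ops, legal, IT} — 6 topics.
No choice of 2 members does better; here budget is left uncovered.

6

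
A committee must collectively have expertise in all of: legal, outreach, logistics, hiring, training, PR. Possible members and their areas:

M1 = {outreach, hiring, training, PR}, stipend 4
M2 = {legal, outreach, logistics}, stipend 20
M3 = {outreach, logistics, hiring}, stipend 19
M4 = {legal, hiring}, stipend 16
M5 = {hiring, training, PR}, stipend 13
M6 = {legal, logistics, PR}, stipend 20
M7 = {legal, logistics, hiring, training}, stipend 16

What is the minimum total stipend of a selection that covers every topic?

M1, M7 cover every topic at stipend 4 + 16 = 20.
Any cover uses at least 2 members; among all covering selections none totals below 20.

20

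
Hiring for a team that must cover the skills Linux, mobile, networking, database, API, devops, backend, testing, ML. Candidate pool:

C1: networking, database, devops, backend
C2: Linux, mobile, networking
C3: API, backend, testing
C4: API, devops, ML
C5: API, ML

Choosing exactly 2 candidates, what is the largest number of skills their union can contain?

Choosing C1, C2 covers {Linux, mobile, networking, database, devops, backend} — 6 skills.
No choice of 2 candidates does better; here API, testing, ML are left uncovered.

6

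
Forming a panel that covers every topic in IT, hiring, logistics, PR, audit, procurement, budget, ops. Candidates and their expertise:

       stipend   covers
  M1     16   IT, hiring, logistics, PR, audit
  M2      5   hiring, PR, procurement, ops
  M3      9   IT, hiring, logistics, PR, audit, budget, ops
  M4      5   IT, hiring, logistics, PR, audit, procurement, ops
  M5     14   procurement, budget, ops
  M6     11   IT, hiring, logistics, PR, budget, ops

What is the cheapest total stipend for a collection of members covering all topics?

14

M2, M3 cover every topic at stipend 5 + 9 = 14.
Any cover uses at least 2 members; among all covering selections none totals below 14.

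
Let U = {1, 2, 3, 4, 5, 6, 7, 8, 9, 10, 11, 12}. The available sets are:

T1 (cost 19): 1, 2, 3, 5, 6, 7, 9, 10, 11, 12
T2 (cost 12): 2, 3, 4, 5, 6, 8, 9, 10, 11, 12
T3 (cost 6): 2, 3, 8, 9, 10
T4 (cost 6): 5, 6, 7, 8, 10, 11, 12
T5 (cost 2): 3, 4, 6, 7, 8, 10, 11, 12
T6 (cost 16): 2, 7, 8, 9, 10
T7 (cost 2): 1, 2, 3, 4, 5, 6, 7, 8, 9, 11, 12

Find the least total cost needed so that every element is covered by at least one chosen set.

4

T5, T7 cover every element at cost 2 + 2 = 4.
Any cover uses at least 2 sets; among all covering selections none totals below 4.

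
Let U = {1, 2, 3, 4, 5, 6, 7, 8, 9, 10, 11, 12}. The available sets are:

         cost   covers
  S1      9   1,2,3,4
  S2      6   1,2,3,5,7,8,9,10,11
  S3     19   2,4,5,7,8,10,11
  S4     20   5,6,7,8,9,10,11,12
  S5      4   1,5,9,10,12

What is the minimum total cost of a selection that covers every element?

29

S1, S4 cover every element at cost 9 + 20 = 29.
Any cover uses at least 2 sets; among all covering selections none totals below 29.
Greedy by coverage-per-cost would pick S2, S5, S1, S4 for 39 — worse than the optimum 29.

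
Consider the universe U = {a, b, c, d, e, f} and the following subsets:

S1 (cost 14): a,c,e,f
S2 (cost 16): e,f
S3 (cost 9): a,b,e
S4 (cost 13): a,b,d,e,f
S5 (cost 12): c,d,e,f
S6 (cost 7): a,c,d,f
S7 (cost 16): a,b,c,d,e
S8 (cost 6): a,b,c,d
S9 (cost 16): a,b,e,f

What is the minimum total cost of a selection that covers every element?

16

S3, S6 cover every element at cost 9 + 7 = 16.
Any cover uses at least 2 sets; among all covering selections none totals below 16.
Greedy by coverage-per-cost would pick S8, S5 for 18 — worse than the optimum 16.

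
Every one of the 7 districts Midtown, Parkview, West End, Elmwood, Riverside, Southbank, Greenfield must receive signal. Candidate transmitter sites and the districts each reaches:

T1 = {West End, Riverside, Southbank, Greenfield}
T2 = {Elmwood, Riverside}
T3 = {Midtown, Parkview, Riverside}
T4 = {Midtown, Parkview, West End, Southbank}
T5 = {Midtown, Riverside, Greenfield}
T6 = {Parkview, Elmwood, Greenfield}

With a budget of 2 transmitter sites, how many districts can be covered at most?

6

Choosing T1, T3 covers {Midtown, Parkview, West End, Riverside, Southbank, Greenfield} — 6 districts.
No choice of 2 transmitter sites does better; here Elmwood is left uncovered.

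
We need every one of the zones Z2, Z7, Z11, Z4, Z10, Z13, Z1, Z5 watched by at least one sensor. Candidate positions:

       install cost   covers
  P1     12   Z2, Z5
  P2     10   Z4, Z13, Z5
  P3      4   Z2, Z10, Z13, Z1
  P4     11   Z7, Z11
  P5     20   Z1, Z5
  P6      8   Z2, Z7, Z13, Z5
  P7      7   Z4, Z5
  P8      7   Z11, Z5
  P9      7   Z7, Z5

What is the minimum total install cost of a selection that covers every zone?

P3, P4, P7 cover every zone at install cost 4 + 11 + 7 = 22.
Any cover uses at least 3 sensor positions; among all covering selections none totals below 22.

22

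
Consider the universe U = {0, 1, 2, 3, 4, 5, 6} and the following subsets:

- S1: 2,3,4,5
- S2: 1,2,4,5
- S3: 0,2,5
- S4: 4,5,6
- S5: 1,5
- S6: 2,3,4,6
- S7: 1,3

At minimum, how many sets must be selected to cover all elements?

S2, S3, S6 together cover {0, 1, 2, 3, 4, 5, 6} — every element.
No 2 of the 7 sets cover everything (all 21 pairs fall short), so 3 is minimum.
Greedy (largest uncovered first) would take S1, S2, S3, S4 — 4 sets — but 3 suffice.

3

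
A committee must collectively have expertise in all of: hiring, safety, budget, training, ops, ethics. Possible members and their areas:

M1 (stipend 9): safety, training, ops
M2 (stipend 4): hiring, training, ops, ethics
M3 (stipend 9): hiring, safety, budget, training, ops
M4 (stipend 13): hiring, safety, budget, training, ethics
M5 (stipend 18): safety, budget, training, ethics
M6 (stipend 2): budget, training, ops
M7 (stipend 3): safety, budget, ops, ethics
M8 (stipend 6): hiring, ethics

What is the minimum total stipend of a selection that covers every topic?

M2, M7 cover every topic at stipend 4 + 3 = 7.
Any cover uses at least 2 members; among all covering selections none totals below 7.

7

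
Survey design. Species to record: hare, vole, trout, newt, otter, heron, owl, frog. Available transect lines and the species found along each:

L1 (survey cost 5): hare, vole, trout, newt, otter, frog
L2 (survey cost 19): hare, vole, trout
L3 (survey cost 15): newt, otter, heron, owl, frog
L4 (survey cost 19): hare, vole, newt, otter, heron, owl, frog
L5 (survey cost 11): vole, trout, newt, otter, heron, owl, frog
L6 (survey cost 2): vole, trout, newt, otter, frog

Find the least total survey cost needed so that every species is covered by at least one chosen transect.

16

L1, L5 cover every species at survey cost 5 + 11 = 16.
Any cover uses at least 2 transects; among all covering selections none totals below 16.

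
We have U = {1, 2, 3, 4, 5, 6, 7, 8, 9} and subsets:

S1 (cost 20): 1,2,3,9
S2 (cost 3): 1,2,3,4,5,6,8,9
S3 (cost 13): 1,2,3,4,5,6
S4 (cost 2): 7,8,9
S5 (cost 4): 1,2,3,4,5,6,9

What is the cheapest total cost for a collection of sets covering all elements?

S2, S4 cover every element at cost 3 + 2 = 5.
Any cover uses at least 2 sets; among all covering selections none totals below 5.

5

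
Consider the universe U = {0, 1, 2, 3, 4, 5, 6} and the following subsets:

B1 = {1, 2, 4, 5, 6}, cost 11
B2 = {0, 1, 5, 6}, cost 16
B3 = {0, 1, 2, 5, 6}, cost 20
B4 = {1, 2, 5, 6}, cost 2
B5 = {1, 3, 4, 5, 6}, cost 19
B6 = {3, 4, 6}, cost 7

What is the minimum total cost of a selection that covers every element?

25

B2, B4, B6 cover every element at cost 16 + 2 + 7 = 25.
Any cover uses at least 2 sets; among all covering selections none totals below 25.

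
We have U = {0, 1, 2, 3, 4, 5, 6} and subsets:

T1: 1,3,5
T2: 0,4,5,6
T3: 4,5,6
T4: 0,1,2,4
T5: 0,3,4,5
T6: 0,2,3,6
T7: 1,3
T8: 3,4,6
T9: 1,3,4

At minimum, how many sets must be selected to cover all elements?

3

T1, T2, T4 together cover {0, 1, 2, 3, 4, 5, 6} — every element.
No 2 of the 9 sets cover everything (all 36 pairs fall short), so 3 is minimum.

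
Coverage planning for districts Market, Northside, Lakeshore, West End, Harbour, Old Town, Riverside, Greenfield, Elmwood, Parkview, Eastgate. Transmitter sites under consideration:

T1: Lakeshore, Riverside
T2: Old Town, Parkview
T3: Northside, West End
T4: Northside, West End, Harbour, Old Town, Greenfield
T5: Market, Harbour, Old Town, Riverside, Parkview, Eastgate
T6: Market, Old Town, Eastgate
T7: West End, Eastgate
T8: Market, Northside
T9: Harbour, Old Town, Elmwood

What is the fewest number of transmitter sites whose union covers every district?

T1, T4, T5, T9 together cover {Market, Northside, Lakeshore, West End, Harbour, Old Town, Riverside, Greenfield, Elmwood, Parkview, Eastgate} — every district.
No 3 of the 9 transmitter sites cover everything (all 84 triples fall short), so 4 is minimum.

4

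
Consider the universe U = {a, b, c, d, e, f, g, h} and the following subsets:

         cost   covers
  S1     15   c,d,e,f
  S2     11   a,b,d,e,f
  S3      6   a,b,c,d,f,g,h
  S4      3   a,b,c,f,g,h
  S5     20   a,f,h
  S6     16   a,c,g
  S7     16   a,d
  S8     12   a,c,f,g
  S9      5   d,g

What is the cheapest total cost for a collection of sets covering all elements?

14

S2, S4 cover every element at cost 11 + 3 = 14.
Any cover uses at least 2 sets; among all covering selections none totals below 14.
Greedy by coverage-per-cost would pick S4, S9, S2 for 19 — worse than the optimum 14.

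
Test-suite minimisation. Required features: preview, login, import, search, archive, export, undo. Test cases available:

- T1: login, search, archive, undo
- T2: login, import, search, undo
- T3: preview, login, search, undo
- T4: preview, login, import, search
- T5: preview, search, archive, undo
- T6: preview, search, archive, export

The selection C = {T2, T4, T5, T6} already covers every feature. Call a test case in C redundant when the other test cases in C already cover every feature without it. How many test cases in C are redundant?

Drop T2: the rest still cover every feature — redundant.
Drop T4: the rest still cover every feature — redundant.
Drop T5: the rest still cover every feature — redundant.
Drop T6: export uncovered — not redundant.
3 redundant: T2, T4, T5.

3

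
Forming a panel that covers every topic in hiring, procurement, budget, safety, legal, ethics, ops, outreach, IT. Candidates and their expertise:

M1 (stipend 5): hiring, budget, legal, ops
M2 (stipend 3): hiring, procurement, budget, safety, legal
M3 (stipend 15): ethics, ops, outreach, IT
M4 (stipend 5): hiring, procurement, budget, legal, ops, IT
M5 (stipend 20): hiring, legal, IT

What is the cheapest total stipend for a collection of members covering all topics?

M2, M3 cover every topic at stipend 3 + 15 = 18.
Any cover uses at least 2 members; among all covering selections none totals below 18.
Greedy by coverage-per-stipend would pick M2, M4, M3 for 23 — worse than the optimum 18.

18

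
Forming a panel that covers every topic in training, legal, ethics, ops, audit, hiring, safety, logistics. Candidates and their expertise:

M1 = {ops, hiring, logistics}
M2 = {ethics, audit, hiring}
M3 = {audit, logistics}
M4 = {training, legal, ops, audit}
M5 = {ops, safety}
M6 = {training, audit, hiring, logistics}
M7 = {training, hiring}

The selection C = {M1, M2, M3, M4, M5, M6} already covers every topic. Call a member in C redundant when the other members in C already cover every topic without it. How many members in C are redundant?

Drop M1: the rest still cover every topic — redundant.
Drop M2: ethics uncovered — not redundant.
Drop M3: the rest still cover every topic — redundant.
Drop M4: legal uncovered — not redundant.
Drop M5: safety uncovered — not redundant.
Drop M6: the rest still cover every topic — redundant.
3 redundant: M1, M3, M6.

3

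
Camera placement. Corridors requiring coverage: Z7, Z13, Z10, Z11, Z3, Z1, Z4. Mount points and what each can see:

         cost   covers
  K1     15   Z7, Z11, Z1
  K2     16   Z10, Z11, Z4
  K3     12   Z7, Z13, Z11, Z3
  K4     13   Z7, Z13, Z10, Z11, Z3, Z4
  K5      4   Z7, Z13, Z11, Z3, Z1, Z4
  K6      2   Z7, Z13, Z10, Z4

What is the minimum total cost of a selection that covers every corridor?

6

K5, K6 cover every corridor at cost 4 + 2 = 6.
Any cover uses at least 2 camera mounts; among all covering selections none totals below 6.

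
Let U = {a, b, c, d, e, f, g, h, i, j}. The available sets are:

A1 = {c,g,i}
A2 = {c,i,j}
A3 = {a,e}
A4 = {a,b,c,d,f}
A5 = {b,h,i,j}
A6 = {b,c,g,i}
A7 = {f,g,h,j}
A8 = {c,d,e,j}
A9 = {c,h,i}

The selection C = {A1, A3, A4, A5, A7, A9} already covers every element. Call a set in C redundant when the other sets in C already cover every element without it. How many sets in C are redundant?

Drop A1: the rest still cover every element — redundant.
Drop A3: e uncovered — not redundant.
Drop A4: d uncovered — not redundant.
Drop A5: the rest still cover every element — redundant.
Drop A7: the rest still cover every element — redundant.
Drop A9: the rest still cover every element — redundant.
4 redundant: A1, A5, A7, A9.

4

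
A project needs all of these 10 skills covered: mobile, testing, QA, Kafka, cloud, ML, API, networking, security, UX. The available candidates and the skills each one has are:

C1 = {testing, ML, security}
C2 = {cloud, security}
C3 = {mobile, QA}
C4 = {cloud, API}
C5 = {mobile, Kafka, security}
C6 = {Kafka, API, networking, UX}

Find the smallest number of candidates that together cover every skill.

4

C1, C2, C3, C6 together cover {mobile, testing, QA, Kafka, cloud, ML, API, networking, security, UX} — every skill.
No 3 of the 6 candidates cover everything (all 20 triples fall short), so 4 is minimum.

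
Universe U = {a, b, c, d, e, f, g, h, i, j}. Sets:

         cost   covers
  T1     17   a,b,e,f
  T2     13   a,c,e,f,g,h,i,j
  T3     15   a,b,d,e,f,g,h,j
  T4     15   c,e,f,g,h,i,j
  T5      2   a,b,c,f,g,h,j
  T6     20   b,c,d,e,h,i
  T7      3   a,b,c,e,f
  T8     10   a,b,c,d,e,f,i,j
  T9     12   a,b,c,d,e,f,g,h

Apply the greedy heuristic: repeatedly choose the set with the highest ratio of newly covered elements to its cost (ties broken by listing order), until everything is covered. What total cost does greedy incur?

Pick 1: T5 adds 7 new (a, b, c, f, g, h, j) at cost 2 (ratio 7/2).
Pick 2: T7 adds 1 new (e) at cost 3 (ratio 1/3).
Pick 3: T8 adds 2 new (d, i) at cost 10 (ratio 2/10).
Greedy total cost: 2 + 3 + 10 = 15. (The true optimum is 12, so greedy overshoots here.)

15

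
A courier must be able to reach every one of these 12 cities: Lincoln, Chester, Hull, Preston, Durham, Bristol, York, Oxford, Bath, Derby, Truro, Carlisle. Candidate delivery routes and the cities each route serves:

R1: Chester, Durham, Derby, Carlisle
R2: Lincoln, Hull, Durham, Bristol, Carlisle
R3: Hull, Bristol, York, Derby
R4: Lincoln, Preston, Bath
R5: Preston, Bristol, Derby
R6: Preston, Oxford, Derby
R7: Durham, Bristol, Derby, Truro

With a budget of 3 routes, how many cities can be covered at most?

Choosing R1, R3, R4 covers {Lincoln, Chester, Hull, Preston, Durham, Bristol, York, Bath, Derby, Carlisle} — 10 cities.
No choice of 3 routes does better; here Oxford, Truro are left uncovered.

10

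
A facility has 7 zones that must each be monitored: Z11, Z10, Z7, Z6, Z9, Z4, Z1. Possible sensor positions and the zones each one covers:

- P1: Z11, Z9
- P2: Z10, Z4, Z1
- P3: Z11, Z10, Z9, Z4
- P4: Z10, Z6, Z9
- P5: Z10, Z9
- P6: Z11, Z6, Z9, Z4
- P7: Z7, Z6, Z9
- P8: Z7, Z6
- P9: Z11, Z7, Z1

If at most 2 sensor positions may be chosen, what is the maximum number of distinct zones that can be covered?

Choosing P2, P6 covers {Z11, Z10, Z6, Z9, Z4, Z1} — 6 zones.
No choice of 2 sensor positions does better; here Z7 is left uncovered.

6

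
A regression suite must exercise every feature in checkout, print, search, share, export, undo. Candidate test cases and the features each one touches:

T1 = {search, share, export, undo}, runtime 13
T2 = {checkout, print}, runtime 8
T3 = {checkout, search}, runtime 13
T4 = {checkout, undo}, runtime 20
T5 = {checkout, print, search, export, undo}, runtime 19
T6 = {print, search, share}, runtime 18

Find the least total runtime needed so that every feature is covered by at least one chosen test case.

21

T1, T2 cover every feature at runtime 13 + 8 = 21.
Any cover uses at least 2 test cases; among all covering selections none totals below 21.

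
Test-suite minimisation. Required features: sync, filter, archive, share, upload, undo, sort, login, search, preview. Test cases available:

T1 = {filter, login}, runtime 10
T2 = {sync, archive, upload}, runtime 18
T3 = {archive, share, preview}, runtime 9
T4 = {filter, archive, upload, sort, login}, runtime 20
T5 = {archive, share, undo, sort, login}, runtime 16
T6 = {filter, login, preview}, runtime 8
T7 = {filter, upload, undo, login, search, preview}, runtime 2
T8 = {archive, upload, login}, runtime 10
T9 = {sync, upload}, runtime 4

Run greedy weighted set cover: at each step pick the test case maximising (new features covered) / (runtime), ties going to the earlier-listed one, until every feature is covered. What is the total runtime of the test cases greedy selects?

31

Pick 1: T7 adds 6 new (filter, upload, undo, login, search, preview) at runtime 2 (ratio 6/2).
Pick 2: T9 adds 1 new (sync) at runtime 4 (ratio 1/4).
Pick 3: T3 adds 2 new (archive, share) at runtime 9 (ratio 2/9).
Pick 4: T5 adds 1 new (sort) at runtime 16 (ratio 1/16).
Greedy total runtime: 2 + 4 + 9 + 16 = 31. (The true optimum is 22, so greedy overshoots here.)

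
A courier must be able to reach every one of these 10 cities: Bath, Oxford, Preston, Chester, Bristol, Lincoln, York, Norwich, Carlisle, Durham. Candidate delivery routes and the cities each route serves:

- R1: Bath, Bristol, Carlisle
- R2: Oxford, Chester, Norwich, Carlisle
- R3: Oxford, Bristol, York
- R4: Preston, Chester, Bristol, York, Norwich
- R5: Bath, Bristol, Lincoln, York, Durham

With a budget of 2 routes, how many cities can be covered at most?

Choosing R2, R5 covers {Bath, Oxford, Chester, Bristol, Lincoln, York, Norwich, Carlisle, Durham} — 9 cities.
No choice of 2 routes does better; here Preston is left uncovered.

9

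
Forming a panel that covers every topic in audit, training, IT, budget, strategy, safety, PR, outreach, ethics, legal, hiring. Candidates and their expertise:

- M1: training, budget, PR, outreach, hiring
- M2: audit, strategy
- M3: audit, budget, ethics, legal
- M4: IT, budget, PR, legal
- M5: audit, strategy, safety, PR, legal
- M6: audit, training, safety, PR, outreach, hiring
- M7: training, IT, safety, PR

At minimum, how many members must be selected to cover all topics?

4

M1, M2, M3, M7 together cover {audit, training, IT, budget, strategy, safety, PR, outreach, ethics, legal, hiring} — every topic.
No 3 of the 7 members cover everything (all 35 triples fall short), so 4 is minimum.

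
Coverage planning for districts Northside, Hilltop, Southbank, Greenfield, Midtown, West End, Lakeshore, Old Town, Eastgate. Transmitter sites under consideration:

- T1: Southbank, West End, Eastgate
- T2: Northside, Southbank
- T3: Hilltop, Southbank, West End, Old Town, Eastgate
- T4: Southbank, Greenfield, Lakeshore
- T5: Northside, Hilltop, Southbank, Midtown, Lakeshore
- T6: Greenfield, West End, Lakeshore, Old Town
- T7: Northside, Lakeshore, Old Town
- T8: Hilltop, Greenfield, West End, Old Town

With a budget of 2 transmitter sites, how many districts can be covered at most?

8

Choosing T3, T5 covers {Northside, Hilltop, Southbank, Midtown, West End, Lakeshore, Old Town, Eastgate} — 8 districts.
No choice of 2 transmitter sites does better; here Greenfield is left uncovered.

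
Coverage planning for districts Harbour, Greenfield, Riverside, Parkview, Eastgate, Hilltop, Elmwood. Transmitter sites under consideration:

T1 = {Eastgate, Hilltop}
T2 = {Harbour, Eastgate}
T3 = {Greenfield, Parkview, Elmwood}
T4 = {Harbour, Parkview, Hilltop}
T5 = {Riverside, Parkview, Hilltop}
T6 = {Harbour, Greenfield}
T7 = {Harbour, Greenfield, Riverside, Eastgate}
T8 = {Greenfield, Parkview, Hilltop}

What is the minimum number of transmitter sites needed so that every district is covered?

3

T1, T3, T7 together cover {Harbour, Greenfield, Riverside, Parkview, Eastgate, Hilltop, Elmwood} — every district.
No 2 of the 8 transmitter sites cover everything (all 28 pairs fall short), so 3 is minimum.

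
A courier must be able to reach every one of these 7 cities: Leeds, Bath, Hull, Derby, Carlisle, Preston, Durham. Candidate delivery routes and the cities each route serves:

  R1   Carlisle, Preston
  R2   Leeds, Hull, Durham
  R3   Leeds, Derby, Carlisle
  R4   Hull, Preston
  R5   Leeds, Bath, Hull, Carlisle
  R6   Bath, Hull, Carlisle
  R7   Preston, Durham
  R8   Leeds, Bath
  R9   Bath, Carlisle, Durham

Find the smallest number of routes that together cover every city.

3

R3, R4, R9 together cover {Leeds, Bath, Hull, Derby, Carlisle, Preston, Durham} — every city.
No 2 of the 9 routes cover everything (all 36 pairs fall short), so 3 is minimum.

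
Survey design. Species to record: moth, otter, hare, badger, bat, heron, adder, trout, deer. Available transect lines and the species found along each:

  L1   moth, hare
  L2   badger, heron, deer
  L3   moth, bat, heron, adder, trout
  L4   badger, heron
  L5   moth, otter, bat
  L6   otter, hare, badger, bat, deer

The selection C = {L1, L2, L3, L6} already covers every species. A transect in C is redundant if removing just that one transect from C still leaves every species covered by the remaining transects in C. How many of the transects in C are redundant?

2

Drop L1: the rest still cover every species — redundant.
Drop L2: the rest still cover every species — redundant.
Drop L3: adder, trout uncovered — not redundant.
Drop L6: otter uncovered — not redundant.
2 redundant: L1, L2.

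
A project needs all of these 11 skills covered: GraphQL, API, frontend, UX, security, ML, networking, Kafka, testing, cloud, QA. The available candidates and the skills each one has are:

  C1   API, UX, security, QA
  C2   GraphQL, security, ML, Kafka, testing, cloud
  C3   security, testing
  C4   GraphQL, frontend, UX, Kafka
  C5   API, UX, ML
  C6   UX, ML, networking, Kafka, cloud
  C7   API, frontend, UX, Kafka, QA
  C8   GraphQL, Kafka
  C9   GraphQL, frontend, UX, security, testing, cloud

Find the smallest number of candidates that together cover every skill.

3

C1, C6, C9 together cover {GraphQL, API, frontend, UX, security, ML, networking, Kafka, testing, cloud, QA} — every skill.
No 2 of the 9 candidates cover everything (all 36 pairs fall short), so 3 is minimum.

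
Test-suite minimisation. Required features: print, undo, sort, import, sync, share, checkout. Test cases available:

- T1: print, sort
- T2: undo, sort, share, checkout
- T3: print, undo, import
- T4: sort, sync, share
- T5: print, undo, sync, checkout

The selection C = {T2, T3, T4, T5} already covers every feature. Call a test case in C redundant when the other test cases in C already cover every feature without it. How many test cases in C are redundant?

3

Drop T2: the rest still cover every feature — redundant.
Drop T3: import uncovered — not redundant.
Drop T4: the rest still cover every feature — redundant.
Drop T5: the rest still cover every feature — redundant.
3 redundant: T2, T4, T5.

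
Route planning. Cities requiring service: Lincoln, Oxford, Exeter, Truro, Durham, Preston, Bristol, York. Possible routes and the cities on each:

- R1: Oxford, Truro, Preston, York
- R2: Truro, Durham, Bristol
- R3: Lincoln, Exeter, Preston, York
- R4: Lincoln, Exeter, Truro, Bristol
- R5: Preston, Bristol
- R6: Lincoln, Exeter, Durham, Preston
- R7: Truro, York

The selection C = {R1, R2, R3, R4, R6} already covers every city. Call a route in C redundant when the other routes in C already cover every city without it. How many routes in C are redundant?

Drop R1: Oxford uncovered — not redundant.
Drop R2: the rest still cover every city — redundant.
Drop R3: the rest still cover every city — redundant.
Drop R4: the rest still cover every city — redundant.
Drop R6: the rest still cover every city — redundant.
4 redundant: R2, R3, R4, R6.

4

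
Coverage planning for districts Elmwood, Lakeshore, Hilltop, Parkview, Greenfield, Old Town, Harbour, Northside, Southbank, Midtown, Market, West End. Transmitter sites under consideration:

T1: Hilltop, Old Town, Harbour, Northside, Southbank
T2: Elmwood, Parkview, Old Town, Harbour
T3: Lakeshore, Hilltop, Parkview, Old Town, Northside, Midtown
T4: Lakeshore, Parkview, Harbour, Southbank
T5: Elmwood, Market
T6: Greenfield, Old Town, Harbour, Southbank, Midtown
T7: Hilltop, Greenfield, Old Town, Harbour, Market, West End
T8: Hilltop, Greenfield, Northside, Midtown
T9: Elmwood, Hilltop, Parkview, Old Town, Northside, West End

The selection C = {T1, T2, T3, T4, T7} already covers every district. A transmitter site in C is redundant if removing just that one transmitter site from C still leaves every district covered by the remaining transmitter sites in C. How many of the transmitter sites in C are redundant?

Drop T1: the rest still cover every district — redundant.
Drop T2: Elmwood uncovered — not redundant.
Drop T3: Midtown uncovered — not redundant.
Drop T4: the rest still cover every district — redundant.
Drop T7: Greenfield, Market, West End uncovered — not redundant.
2 redundant: T1, T4.

2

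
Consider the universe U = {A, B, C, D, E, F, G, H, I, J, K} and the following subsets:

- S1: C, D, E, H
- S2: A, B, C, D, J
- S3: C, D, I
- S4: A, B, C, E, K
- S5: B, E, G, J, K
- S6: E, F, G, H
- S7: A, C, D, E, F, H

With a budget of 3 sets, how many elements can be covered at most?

Choosing S3, S5, S7 covers {A, B, C, D, E, F, G, H, I, J, K} — 11 elements.
That is all 11 elements.

11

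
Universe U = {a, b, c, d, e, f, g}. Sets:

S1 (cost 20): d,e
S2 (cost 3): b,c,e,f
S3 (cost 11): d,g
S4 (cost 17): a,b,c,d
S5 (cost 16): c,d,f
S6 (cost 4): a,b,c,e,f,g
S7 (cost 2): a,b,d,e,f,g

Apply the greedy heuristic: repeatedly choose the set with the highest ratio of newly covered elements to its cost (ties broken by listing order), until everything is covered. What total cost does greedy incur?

5

Pick 1: S7 adds 6 new (a, b, d, e, f, g) at cost 2 (ratio 6/2).
Pick 2: S2 adds 1 new (c) at cost 3 (ratio 1/3).
Greedy total cost: 2 + 3 = 5.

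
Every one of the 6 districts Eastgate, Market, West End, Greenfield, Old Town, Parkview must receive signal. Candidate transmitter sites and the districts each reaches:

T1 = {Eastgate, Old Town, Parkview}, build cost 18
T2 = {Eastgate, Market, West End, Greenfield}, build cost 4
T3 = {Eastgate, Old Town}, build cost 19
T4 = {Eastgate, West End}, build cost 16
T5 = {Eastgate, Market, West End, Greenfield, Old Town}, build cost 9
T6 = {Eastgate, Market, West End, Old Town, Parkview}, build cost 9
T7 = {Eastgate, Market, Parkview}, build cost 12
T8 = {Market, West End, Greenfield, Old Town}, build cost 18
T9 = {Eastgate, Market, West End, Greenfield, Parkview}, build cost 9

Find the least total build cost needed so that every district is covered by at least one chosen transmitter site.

T2, T6 cover every district at build cost 4 + 9 = 13.
Any cover uses at least 2 transmitter sites; among all covering selections none totals below 13.

13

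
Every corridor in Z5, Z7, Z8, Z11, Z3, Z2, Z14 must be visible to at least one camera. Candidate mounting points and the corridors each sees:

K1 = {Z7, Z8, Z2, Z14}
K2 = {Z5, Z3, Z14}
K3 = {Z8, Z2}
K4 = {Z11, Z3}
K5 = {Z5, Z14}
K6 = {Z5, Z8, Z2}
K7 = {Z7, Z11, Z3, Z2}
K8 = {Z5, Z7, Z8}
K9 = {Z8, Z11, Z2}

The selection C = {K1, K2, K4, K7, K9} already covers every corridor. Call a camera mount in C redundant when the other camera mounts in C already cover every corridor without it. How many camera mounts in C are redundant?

Drop K1: the rest still cover every corridor — redundant.
Drop K2: Z5 uncovered — not redundant.
Drop K4: the rest still cover every corridor — redundant.
Drop K7: the rest still cover every corridor — redundant.
Drop K9: the rest still cover every corridor — redundant.
4 redundant: K1, K4, K7, K9.

4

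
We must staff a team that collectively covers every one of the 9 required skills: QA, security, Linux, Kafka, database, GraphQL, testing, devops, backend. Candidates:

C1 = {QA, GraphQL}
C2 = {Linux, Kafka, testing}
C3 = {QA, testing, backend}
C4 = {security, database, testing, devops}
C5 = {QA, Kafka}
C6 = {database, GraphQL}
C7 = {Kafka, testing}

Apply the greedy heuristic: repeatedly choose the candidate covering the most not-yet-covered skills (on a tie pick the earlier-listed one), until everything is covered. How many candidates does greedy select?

Pick 1: C4 covers 4 new skills (security, database, testing, devops).
Pick 2: C1 covers 2 new skills (QA, GraphQL).
Pick 3: C2 covers 2 new skills (Linux, Kafka).
Pick 4: C3 covers 1 new skills (backend).
Greedy uses 4 candidates.

4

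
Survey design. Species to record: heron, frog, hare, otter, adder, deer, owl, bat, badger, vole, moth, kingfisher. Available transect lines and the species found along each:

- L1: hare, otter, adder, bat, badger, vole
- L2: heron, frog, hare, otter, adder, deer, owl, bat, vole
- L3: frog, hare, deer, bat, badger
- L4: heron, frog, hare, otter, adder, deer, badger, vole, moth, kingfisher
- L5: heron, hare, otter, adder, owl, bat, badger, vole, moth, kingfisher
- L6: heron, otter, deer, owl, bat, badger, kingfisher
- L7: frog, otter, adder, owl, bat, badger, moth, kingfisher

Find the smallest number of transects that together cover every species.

2

L2, L4 together cover {heron, frog, hare, otter, adder, deer, owl, bat, badger, vole, moth, kingfisher} — every species.
No single transect contains all 12 species, so 2 is optimal.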